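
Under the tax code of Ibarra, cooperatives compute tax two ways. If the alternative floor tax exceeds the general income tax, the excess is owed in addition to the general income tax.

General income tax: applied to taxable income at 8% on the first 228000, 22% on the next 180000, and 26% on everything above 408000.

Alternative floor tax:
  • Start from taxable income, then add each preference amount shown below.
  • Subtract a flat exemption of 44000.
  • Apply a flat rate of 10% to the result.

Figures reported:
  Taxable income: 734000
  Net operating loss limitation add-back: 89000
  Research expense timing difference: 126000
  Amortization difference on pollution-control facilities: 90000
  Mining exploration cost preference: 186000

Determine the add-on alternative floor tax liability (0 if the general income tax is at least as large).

0

Alternative floor tax:
  Adjusted income: 734000 + 89000 + 126000 + 90000 + 186000 = 1225000
  Less exemption 44000 → base 1181000
  1181000 × 10% = 118100

General income tax:
  228000 × 8% = 18240
  180000 × 22% = 39600
  326000 × 26% = 84760
  → 142600

118100 ≤ 142600, so no add-on is due.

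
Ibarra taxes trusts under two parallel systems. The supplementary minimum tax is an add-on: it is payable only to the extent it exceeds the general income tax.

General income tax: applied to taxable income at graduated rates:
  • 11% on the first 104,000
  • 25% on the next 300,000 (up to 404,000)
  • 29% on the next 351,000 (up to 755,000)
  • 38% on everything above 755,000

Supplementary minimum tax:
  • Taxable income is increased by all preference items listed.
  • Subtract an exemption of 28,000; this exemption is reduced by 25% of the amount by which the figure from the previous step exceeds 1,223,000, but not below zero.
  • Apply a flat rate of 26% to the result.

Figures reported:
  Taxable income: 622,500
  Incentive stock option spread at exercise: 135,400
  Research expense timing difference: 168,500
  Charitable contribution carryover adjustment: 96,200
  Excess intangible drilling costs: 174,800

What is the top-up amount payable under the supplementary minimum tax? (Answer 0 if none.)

General income tax:
  104,000 × 11% = 11,440
  300,000 × 25% = 75,000
  218,500 × 29% = 63,365
  → 149,805

Supplementary minimum tax:
  Adjusted income: 622,500 + 135,400 + 168,500 + 96,200 + 174,800 = 1,197,400
  Exemption: 1,197,400 ≤ 1,223,000, so full 28,000 applies
  Base: 1,197,400 − 28,000 = 1,169,400
  1,169,400 × 26% = 304,044

Excess of supplementary minimum tax over general income tax: 304,044 − 149,805 = 154,239.

154,239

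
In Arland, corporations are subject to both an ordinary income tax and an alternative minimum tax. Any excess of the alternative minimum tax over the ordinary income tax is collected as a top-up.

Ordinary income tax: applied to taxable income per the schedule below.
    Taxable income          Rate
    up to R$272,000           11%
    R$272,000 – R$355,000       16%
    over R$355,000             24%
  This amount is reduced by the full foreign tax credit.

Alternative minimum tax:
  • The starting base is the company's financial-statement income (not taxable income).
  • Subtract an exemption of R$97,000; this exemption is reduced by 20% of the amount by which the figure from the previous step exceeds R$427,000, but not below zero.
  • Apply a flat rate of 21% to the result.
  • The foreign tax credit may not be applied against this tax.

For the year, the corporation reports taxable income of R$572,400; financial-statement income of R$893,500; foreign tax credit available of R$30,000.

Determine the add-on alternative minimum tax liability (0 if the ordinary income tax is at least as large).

R$121,482

Ordinary income tax:
  R$272,000 × 11% = R$29,920
  R$83,000 × 16% = R$13,280
  R$217,400 × 24% = R$52,176
  → R$95,376
  Less foreign tax credit R$30,000 → R$65,376

Alternative minimum tax:
  Base (financial-statement income): R$893,500
  Exemption: R$97,000 − 20% × (R$893,500 − R$427,000) = R$97,000 − R$93,300 = R$3,700
  Base: R$893,500 − R$3,700 = R$889,800
  R$889,800 × 21% = R$186,858

Excess of alternative minimum tax over ordinary income tax: R$186,858 − R$65,376 = R$121,482.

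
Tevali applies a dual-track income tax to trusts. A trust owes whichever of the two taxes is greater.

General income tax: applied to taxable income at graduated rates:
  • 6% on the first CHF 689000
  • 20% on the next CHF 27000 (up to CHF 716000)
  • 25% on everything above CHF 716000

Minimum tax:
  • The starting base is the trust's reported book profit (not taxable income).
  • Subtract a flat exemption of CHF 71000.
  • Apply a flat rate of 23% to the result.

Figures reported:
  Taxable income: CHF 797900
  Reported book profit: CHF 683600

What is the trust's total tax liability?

Minimum tax:
  Base (reported book profit): CHF 683600
  Less exemption CHF 71000 → base CHF 612600
  CHF 612600 × 23% = CHF 140898

General income tax:
  CHF 689000 × 6% = CHF 41340
  CHF 27000 × 20% = CHF 5400
  CHF 81900 × 25% = CHF 20475
  → CHF 67215

CHF 140898 > CHF 67215, so the minimum tax is the binding amount.

CHF 140898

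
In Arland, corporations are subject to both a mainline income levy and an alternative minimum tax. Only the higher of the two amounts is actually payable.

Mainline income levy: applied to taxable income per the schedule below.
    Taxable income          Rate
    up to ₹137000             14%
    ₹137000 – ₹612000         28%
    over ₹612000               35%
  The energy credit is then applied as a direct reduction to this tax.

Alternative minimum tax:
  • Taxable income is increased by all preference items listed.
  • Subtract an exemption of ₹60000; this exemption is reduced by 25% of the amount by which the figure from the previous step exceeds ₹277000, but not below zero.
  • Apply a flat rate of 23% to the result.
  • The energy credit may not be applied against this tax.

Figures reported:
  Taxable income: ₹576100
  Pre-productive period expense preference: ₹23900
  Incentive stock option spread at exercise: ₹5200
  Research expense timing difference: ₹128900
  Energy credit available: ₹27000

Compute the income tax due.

Mainline income levy:
  ₹137000 × 14% = ₹19180
  ₹439100 × 28% = ₹122948
  → ₹142128
  Less energy credit ₹27000 → ₹115128

Alternative minimum tax:
  Adjusted income: ₹576100 + ₹23900 + ₹5200 + ₹128900 = ₹734100
  Exemption: 25% × (₹734100 − ₹277000) = ₹114275 ≥ ₹60000, so the exemption is fully phased out
  Base: ₹734100 − ₹0 = ₹734100
  ₹734100 × 23% = ₹168843

₹168843 > ₹115128, so the alternative minimum tax is the binding amount.

₹168843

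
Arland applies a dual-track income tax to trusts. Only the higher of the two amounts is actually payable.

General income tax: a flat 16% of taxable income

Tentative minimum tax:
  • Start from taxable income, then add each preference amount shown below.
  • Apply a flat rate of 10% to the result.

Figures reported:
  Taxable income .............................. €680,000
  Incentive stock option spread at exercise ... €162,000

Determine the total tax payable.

€108,800

Tentative minimum tax:
  Adjusted income: €680,000 + €162,000 = €842,000
  €842,000 × 10% = €84,200

General income tax:
  €680,000 × 16% = €108,800

€108,800 > €84,200, so the general income tax governs.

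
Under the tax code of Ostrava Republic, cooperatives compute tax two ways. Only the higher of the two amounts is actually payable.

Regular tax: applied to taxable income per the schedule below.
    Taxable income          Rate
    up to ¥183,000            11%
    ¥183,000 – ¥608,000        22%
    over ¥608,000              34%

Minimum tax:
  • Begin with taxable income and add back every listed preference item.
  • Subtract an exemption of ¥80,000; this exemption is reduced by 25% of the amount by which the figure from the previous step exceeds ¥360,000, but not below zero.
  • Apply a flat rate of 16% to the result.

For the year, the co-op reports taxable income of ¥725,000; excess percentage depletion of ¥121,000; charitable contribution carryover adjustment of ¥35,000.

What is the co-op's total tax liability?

¥153,410

Minimum tax:
  Adjusted income: ¥725,000 + ¥121,000 + ¥35,000 = ¥881,000
  Exemption: 25% × (¥881,000 − ¥360,000) = ¥130,250 ≥ ¥80,000, so the exemption is fully phased out
  Base: ¥881,000 − ¥0 = ¥881,000
  ¥881,000 × 16% = ¥140,960

Regular tax:
  ¥183,000 × 11% = ¥20,130
  ¥425,000 × 22% = ¥93,500
  ¥117,000 × 34% = ¥39,780
  → ¥153,410

¥153,410 > ¥140,960, so the regular tax governs.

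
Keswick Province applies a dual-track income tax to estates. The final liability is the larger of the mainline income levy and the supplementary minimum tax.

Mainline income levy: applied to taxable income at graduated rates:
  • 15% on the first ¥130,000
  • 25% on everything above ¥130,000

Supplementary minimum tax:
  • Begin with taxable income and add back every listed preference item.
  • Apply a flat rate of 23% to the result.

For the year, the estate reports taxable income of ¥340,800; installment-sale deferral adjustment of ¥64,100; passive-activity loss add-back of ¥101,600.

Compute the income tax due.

Mainline income levy:
  ¥130,000 × 15% = ¥19,500
  ¥210,800 × 25% = ¥52,700
  → ¥72,200

Supplementary minimum tax:
  Adjusted income: ¥340,800 + ¥64,100 + ¥101,600 = ¥506,500
  ¥506,500 × 23% = ¥116,495

¥116,495 > ¥72,200, so the supplementary minimum tax is the binding amount.

¥116,495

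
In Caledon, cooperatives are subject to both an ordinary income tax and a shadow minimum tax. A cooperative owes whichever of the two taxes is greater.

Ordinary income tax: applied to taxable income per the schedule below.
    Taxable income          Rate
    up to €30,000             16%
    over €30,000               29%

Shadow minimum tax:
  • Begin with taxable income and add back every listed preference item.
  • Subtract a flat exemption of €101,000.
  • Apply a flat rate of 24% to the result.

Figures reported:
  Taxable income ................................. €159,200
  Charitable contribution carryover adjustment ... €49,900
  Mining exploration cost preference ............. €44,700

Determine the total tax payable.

Shadow minimum tax:
  Adjusted income: €159,200 + €49,900 + €44,700 = €253,800
  Less exemption €101,000 → base €152,800
  €152,800 × 24% = €36,672

Ordinary income tax:
  €30,000 × 16% = €4,800
  €129,200 × 29% = €37,468
  → €42,268

€42,268 > €36,672, so the ordinary income tax governs.

€42,268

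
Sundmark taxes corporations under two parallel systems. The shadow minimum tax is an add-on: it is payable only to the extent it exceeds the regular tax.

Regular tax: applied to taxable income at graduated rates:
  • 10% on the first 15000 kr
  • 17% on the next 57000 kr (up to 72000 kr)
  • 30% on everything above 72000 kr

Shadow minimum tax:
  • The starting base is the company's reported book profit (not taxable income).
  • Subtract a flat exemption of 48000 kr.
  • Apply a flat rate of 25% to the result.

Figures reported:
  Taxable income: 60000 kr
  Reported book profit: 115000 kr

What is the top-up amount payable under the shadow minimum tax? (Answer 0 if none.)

7600 kr

Regular tax:
  15000 kr × 10% = 1500 kr
  45000 kr × 17% = 7650 kr
  → 9150 kr

Shadow minimum tax:
  Base (reported book profit): 115000 kr
  Less exemption 48000 kr → base 67000 kr
  67000 kr × 25% = 16750 kr

Excess of shadow minimum tax over regular tax: 16750 kr − 9150 kr = 7600 kr.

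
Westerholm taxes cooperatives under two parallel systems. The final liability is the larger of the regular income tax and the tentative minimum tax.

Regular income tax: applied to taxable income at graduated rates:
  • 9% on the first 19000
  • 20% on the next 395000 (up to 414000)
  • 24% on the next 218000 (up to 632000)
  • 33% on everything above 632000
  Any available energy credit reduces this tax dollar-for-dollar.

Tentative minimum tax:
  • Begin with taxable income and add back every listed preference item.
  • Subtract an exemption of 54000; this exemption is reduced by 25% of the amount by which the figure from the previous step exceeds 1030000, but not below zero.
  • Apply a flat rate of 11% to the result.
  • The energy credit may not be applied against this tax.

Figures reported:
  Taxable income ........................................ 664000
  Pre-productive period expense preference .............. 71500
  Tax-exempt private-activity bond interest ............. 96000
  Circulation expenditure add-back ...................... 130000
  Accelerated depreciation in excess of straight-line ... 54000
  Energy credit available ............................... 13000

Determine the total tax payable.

Regular income tax:
  19000 × 9% = 1710
  395000 × 20% = 79000
  218000 × 24% = 52320
  32000 × 33% = 10560
  → 143590
  Less energy credit 13000 → 130590

Tentative minimum tax:
  Adjusted income: 664000 + 71500 + 96000 + 130000 + 54000 = 1015500
  Exemption: 1015500 ≤ 1030000, so full 54000 applies
  Base: 1015500 − 54000 = 961500
  961500 × 11% = 105765

130590 > 105765, so the regular income tax governs.

130590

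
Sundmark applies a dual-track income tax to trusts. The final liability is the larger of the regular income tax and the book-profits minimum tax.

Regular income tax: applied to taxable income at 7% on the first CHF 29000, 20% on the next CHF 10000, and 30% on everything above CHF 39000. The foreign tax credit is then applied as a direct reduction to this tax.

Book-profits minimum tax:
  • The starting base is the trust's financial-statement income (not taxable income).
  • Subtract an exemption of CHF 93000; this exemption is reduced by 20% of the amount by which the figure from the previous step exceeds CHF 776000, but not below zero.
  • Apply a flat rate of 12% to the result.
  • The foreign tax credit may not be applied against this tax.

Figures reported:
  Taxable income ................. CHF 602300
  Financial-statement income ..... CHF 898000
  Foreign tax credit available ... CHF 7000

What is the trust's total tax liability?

Book-profits minimum tax:
  Base (financial-statement income): CHF 898000
  Exemption: CHF 93000 − 20% × (CHF 898000 − CHF 776000) = CHF 93000 − CHF 24400 = CHF 68600
  Base: CHF 898000 − CHF 68600 = CHF 829400
  CHF 829400 × 12% = CHF 99528

Regular income tax:
  CHF 29000 × 7% = CHF 2030
  CHF 10000 × 20% = CHF 2000
  CHF 563300 × 30% = CHF 168990
  → CHF 173020
  Less foreign tax credit CHF 7000 → CHF 166020

CHF 166020 > CHF 99528, so the regular income tax governs.

CHF 166020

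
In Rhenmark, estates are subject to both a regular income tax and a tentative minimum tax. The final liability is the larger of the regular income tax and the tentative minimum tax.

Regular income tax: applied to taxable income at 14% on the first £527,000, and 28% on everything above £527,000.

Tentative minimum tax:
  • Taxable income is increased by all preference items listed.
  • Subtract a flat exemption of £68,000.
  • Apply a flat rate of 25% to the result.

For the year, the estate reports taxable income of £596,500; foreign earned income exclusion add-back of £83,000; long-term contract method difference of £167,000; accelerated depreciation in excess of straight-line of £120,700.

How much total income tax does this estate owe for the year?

Tentative minimum tax:
  Adjusted income: £596,500 + £83,000 + £167,000 + £120,700 = £967,200
  Less exemption £68,000 → base £899,200
  £899,200 × 25% = £224,800

Regular income tax:
  £527,000 × 14% = £73,780
  £69,500 × 28% = £19,460
  → £93,240

£224,800 > £93,240, so the tentative minimum tax is the binding amount.

£224,800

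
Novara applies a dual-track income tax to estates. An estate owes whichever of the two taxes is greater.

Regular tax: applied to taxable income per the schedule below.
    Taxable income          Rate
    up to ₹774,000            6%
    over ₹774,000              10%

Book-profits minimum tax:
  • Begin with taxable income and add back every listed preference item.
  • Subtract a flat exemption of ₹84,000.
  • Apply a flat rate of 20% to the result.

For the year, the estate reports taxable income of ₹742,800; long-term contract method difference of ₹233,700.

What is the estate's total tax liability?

Regular tax:
  ₹742,800 × 6% = ₹44,568

Book-profits minimum tax:
  Adjusted income: ₹742,800 + ₹233,700 = ₹976,500
  Less exemption ₹84,000 → base ₹892,500
  ₹892,500 × 20% = ₹178,500

₹178,500 > ₹44,568, so the book-profits minimum tax is the binding amount.

₹178,500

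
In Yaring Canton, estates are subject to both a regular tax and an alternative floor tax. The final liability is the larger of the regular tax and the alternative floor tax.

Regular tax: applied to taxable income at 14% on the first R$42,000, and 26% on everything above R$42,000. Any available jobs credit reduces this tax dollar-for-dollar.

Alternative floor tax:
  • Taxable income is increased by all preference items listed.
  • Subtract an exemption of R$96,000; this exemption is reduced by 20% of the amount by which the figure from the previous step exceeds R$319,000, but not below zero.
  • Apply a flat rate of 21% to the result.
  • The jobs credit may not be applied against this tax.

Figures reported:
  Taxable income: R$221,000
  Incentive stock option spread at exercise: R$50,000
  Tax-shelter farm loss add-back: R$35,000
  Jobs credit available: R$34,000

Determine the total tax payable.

Regular tax:
  R$42,000 × 14% = R$5,880
  R$179,000 × 26% = R$46,540
  → R$52,420
  Less jobs credit R$34,000 → R$18,420

Alternative floor tax:
  Adjusted income: R$221,000 + R$50,000 + R$35,000 = R$306,000
  Exemption: R$306,000 ≤ R$319,000, so full R$96,000 applies
  Base: R$306,000 − R$96,000 = R$210,000
  R$210,000 × 21% = R$44,100

R$44,100 > R$18,420, so the alternative floor tax is the binding amount.

R$44,100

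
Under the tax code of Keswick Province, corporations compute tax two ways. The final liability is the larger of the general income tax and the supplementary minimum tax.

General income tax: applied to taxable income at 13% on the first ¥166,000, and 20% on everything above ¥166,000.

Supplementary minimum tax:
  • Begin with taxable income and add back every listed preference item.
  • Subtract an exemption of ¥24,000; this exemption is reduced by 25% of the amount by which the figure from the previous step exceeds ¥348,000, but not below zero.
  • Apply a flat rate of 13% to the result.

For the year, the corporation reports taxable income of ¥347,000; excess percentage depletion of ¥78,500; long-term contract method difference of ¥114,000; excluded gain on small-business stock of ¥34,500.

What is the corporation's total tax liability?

¥74,620

Supplementary minimum tax:
  Adjusted income: ¥347,000 + ¥78,500 + ¥114,000 + ¥34,500 = ¥574,000
  Exemption: 25% × (¥574,000 − ¥348,000) = ¥56,500 ≥ ¥24,000, so the exemption is fully phased out
  Base: ¥574,000 − ¥0 = ¥574,000
  ¥574,000 × 13% = ¥74,620

General income tax:
  ¥166,000 × 13% = ¥21,580
  ¥181,000 × 20% = ¥36,200
  → ¥57,780

¥74,620 > ¥57,780, so the supplementary minimum tax is the binding amount.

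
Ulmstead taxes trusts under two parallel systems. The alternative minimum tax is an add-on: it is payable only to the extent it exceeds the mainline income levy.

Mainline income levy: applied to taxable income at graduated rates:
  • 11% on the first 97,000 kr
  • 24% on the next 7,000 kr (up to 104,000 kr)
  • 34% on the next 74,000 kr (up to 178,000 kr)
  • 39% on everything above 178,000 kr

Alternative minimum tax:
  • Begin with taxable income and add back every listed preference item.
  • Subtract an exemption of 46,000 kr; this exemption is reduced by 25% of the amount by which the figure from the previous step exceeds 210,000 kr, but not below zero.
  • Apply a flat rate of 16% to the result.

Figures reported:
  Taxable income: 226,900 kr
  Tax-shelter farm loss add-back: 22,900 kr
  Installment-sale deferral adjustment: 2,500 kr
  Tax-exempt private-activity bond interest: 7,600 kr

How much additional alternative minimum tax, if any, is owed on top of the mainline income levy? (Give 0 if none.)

Alternative minimum tax:
  Adjusted income: 226,900 kr + 22,900 kr + 2,500 kr + 7,600 kr = 259,900 kr
  Exemption: 46,000 kr − 25% × (259,900 kr − 210,000 kr) = 46,000 kr − 12,475 kr = 33,525 kr
  Base: 259,900 kr − 33,525 kr = 226,375 kr
  226,375 kr × 16% = 36,220 kr

Mainline income levy:
  97,000 kr × 11% = 10,670 kr
  7,000 kr × 24% = 1,680 kr
  74,000 kr × 34% = 25,160 kr
  48,900 kr × 39% = 19,071 kr
  → 56,581 kr

36,220 kr ≤ 56,581 kr, so no add-on is due.

0 kr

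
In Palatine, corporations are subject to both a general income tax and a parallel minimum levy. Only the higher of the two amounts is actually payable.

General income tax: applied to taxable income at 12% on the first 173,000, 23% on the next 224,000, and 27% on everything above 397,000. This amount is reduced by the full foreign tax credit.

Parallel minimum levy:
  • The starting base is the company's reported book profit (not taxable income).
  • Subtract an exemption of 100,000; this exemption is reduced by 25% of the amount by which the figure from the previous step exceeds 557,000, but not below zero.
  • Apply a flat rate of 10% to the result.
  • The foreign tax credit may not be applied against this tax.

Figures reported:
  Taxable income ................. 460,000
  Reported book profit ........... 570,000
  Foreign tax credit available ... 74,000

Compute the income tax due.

Parallel minimum levy:
  Base (reported book profit): 570,000
  Exemption: 100,000 − 25% × (570,000 − 557,000) = 100,000 − 3,250 = 96,750
  Base: 570,000 − 96,750 = 473,250
  473,250 × 10% = 47,325

General income tax:
  173,000 × 12% = 20,760
  224,000 × 23% = 51,520
  63,000 × 27% = 17,010
  → 89,290
  Less foreign tax credit 74,000 → 15,290

47,325 > 15,290, so the parallel minimum levy is the binding amount.

47,325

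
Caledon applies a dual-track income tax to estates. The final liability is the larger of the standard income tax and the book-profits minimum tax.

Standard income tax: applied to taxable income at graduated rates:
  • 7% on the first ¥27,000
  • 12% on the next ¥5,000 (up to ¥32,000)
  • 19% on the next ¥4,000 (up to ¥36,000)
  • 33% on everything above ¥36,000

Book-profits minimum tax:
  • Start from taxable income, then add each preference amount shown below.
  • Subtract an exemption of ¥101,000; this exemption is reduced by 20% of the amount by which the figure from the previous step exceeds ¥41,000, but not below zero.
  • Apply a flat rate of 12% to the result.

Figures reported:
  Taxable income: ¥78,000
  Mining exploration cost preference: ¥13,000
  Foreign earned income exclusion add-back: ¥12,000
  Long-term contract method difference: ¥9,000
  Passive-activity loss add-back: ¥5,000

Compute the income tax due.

Book-profits minimum tax:
  Adjusted income: ¥78,000 + ¥13,000 + ¥12,000 + ¥9,000 + ¥5,000 = ¥117,000
  Exemption: ¥101,000 − 20% × (¥117,000 − ¥41,000) = ¥101,000 − ¥15,200 = ¥85,800
  Base: ¥117,000 − ¥85,800 = ¥31,200
  ¥31,200 × 12% = ¥3,744

Standard income tax:
  ¥27,000 × 7% = ¥1,890
  ¥5,000 × 12% = ¥600
  ¥4,000 × 19% = ¥760
  ¥42,000 × 33% = ¥13,860
  → ¥17,110

¥17,110 > ¥3,744, so the standard income tax governs.

¥17,110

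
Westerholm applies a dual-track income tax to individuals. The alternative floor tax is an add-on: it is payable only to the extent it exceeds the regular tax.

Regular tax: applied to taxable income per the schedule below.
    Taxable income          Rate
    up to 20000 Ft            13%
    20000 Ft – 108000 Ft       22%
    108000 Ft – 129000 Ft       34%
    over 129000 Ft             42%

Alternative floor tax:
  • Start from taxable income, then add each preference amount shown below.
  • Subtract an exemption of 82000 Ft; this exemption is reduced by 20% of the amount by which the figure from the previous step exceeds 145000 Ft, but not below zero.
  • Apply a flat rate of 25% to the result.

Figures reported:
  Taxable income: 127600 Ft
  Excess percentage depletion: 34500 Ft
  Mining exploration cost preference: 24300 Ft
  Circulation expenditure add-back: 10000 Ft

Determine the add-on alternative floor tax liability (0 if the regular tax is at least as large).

2546 Ft

Regular tax:
  20000 Ft × 13% = 2600 Ft
  88000 Ft × 22% = 19360 Ft
  19600 Ft × 34% = 6664 Ft
  → 28624 Ft

Alternative floor tax:
  Adjusted income: 127600 Ft + 34500 Ft + 24300 Ft + 10000 Ft = 196400 Ft
  Exemption: 82000 Ft − 20% × (196400 Ft − 145000 Ft) = 82000 Ft − 10280 Ft = 71720 Ft
  Base: 196400 Ft − 71720 Ft = 124680 Ft
  124680 Ft × 25% = 31170 Ft

Excess of alternative floor tax over regular tax: 31170 Ft − 28624 Ft = 2546 Ft.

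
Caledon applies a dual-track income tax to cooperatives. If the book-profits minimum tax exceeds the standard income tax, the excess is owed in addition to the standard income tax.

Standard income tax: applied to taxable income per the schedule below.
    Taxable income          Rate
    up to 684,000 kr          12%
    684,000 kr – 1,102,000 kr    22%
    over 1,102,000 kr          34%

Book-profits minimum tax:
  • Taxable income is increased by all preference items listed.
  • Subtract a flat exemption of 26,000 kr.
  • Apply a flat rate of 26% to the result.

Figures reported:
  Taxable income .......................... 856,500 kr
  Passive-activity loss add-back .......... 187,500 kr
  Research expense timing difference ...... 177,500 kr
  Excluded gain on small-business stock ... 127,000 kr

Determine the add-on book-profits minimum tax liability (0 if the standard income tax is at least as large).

Book-profits minimum tax:
  Adjusted income: 856,500 kr + 187,500 kr + 177,500 kr + 127,000 kr = 1,348,500 kr
  Less exemption 26,000 kr → base 1,322,500 kr
  1,322,500 kr × 26% = 343,850 kr

Standard income tax:
  684,000 kr × 12% = 82,080 kr
  172,500 kr × 22% = 37,950 kr
  → 120,030 kr

Excess of book-profits minimum tax over standard income tax: 343,850 kr − 120,030 kr = 223,820 kr.

223,820 kr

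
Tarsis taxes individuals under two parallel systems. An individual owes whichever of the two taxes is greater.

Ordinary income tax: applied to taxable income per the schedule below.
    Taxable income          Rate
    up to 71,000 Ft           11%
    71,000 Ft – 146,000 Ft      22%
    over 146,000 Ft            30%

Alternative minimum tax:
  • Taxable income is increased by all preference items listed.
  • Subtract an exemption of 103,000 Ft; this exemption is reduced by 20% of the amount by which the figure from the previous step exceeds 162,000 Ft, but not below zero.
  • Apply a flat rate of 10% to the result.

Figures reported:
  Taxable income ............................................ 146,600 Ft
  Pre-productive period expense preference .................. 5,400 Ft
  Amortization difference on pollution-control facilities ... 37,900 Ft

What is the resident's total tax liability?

24,490 Ft

Alternative minimum tax:
  Adjusted income: 146,600 Ft + 5,400 Ft + 37,900 Ft = 189,900 Ft
  Exemption: 103,000 Ft − 20% × (189,900 Ft − 162,000 Ft) = 103,000 Ft − 5,580 Ft = 97,420 Ft
  Base: 189,900 Ft − 97,420 Ft = 92,480 Ft
  92,480 Ft × 10% = 9,248 Ft

Ordinary income tax:
  71,000 Ft × 11% = 7,810 Ft
  75,000 Ft × 22% = 16,500 Ft
  600 Ft × 30% = 180 Ft
  → 24,490 Ft

24,490 Ft > 9,248 Ft, so the ordinary income tax governs.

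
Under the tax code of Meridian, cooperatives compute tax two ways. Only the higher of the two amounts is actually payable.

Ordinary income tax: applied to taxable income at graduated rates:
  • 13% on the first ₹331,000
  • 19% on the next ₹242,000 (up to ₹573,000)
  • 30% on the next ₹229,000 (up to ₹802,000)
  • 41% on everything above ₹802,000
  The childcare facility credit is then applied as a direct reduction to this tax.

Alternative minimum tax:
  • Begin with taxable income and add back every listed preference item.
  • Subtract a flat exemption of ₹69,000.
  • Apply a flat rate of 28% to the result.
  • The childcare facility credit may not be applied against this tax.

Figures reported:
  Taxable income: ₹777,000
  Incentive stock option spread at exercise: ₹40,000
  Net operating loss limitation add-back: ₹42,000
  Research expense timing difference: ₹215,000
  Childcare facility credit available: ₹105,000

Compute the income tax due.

Ordinary income tax:
  ₹331,000 × 13% = ₹43,030
  ₹242,000 × 19% = ₹45,980
  ₹204,000 × 30% = ₹61,200
  → ₹150,210
  Less childcare facility credit ₹105,000 → ₹45,210

Alternative minimum tax:
  Adjusted income: ₹777,000 + ₹40,000 + ₹42,000 + ₹215,000 = ₹1,074,000
  Less exemption ₹69,000 → base ₹1,005,000
  ₹1,005,000 × 28% = ₹281,400

₹281,400 > ₹45,210, so the alternative minimum tax is the binding amount.

₹281,400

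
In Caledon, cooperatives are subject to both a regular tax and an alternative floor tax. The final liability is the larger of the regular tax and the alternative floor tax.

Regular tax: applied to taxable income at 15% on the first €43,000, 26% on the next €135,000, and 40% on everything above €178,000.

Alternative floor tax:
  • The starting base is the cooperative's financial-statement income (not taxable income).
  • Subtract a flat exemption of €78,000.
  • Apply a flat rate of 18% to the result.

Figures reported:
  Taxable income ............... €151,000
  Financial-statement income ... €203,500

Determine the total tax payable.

Regular tax:
  €43,000 × 15% = €6,450
  €108,000 × 26% = €28,080
  → €34,530

Alternative floor tax:
  Base (financial-statement income): €203,500
  Less exemption €78,000 → base €125,500
  €125,500 × 18% = €22,590

€34,530 > €22,590, so the regular tax governs.

€34,530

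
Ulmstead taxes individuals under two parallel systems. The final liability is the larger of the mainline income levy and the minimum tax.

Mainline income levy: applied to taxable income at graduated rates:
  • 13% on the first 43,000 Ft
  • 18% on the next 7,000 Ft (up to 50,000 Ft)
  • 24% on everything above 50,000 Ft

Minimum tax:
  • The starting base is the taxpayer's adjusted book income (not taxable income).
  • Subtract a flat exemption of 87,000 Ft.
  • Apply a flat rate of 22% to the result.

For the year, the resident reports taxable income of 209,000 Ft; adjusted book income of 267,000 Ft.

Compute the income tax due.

45,010 Ft

Mainline income levy:
  43,000 Ft × 13% = 5,590 Ft
  7,000 Ft × 18% = 1,260 Ft
  159,000 Ft × 24% = 38,160 Ft
  → 45,010 Ft

Minimum tax:
  Base (adjusted book income): 267,000 Ft
  Less exemption 87,000 Ft → base 180,000 Ft
  180,000 Ft × 22% = 39,600 Ft

45,010 Ft > 39,600 Ft, so the mainline income levy governs.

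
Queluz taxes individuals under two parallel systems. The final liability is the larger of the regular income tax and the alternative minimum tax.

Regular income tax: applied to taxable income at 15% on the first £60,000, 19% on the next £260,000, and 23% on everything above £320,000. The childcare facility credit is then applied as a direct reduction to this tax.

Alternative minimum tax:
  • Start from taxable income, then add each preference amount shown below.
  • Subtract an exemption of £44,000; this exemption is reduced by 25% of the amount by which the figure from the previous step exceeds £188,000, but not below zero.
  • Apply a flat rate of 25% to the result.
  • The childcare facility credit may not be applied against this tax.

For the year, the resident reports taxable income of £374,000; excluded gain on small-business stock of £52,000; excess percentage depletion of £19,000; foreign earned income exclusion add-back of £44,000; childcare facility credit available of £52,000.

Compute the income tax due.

Regular income tax:
  £60,000 × 15% = £9,000
  £260,000 × 19% = £49,400
  £54,000 × 23% = £12,420
  → £70,820
  Less childcare facility credit £52,000 → £18,820

Alternative minimum tax:
  Adjusted income: £374,000 + £52,000 + £19,000 + £44,000 = £489,000
  Exemption: 25% × (£489,000 − £188,000) = £75,250 ≥ £44,000, so the exemption is fully phased out
  Base: £489,000 − £0 = £489,000
  £489,000 × 25% = £122,250

£122,250 > £18,820, so the alternative minimum tax is the binding amount.

£122,250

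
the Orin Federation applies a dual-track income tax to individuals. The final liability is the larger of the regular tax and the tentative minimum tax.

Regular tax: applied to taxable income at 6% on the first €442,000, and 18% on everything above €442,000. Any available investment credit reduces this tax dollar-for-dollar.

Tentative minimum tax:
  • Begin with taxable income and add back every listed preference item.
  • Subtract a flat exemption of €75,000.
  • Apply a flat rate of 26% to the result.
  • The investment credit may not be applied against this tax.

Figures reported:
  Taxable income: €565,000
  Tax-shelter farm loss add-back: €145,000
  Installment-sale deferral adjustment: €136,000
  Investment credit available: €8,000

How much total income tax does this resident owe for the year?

Tentative minimum tax:
  Adjusted income: €565,000 + €145,000 + €136,000 = €846,000
  Less exemption €75,000 → base €771,000
  €771,000 × 26% = €200,460

Regular tax:
  €442,000 × 6% = €26,520
  €123,000 × 18% = €22,140
  → €48,660
  Less investment credit €8,000 → €40,660

€200,460 > €40,660, so the tentative minimum tax is the binding amount.

€200,460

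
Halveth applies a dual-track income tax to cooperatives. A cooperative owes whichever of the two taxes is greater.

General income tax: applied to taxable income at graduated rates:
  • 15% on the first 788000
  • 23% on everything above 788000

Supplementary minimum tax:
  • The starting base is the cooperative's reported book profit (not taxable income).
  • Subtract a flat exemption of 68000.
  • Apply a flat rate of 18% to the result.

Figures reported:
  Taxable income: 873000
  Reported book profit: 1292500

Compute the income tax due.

General income tax:
  788000 × 15% = 118200
  85000 × 23% = 19550
  → 137750

Supplementary minimum tax:
  Base (reported book profit): 1292500
  Less exemption 68000 → base 1224500
  1224500 × 18% = 220410

220410 > 137750, so the supplementary minimum tax is the binding amount.

220410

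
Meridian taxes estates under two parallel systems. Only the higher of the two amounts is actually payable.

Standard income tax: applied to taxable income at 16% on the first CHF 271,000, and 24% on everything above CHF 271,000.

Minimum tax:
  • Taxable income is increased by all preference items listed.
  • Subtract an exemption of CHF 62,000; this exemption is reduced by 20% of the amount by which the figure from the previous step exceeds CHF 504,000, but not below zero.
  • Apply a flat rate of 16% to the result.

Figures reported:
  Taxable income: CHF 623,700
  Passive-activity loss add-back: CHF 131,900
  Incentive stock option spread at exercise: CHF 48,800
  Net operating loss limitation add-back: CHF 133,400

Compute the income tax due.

CHF 150,048

Standard income tax:
  CHF 271,000 × 16% = CHF 43,360
  CHF 352,700 × 24% = CHF 84,648
  → CHF 128,008

Minimum tax:
  Adjusted income: CHF 623,700 + CHF 131,900 + CHF 48,800 + CHF 133,400 = CHF 937,800
  Exemption: 20% × (CHF 937,800 − CHF 504,000) = CHF 86,760 ≥ CHF 62,000, so the exemption is fully phased out
  Base: CHF 937,800 − CHF 0 = CHF 937,800
  CHF 937,800 × 16% = CHF 150,048

CHF 150,048 > CHF 128,008, so the minimum tax is the binding amount.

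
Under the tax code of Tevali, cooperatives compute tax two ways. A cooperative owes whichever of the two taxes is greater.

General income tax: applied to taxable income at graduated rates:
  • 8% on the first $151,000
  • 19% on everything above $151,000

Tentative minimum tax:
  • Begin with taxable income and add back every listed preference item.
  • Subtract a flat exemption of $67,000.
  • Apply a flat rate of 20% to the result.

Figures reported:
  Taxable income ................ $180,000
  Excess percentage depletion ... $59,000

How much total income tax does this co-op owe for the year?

General income tax:
  $151,000 × 8% = $12,080
  $29,000 × 19% = $5,510
  → $17,590

Tentative minimum tax:
  Adjusted income: $180,000 + $59,000 = $239,000
  Less exemption $67,000 → base $172,000
  $172,000 × 20% = $34,400

$34,400 > $17,590, so the tentative minimum tax is the binding amount.

$34,400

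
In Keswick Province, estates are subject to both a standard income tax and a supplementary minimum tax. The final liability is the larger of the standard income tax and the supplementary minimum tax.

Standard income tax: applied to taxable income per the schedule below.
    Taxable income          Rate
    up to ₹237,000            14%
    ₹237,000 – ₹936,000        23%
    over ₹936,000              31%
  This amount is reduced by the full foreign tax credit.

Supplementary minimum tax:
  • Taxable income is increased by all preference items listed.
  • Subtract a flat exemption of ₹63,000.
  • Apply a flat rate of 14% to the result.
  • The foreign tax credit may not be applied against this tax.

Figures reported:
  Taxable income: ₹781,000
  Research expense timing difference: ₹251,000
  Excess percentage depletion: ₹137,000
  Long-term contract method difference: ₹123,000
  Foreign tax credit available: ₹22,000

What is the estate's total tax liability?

Standard income tax:
  ₹237,000 × 14% = ₹33,180
  ₹544,000 × 23% = ₹125,120
  → ₹158,300
  Less foreign tax credit ₹22,000 → ₹136,300

Supplementary minimum tax:
  Adjusted income: ₹781,000 + ₹251,000 + ₹137,000 + ₹123,000 = ₹1,292,000
  Less exemption ₹63,000 → base ₹1,229,000
  ₹1,229,000 × 14% = ₹172,060

₹172,060 > ₹136,300, so the supplementary minimum tax is the binding amount.

₹172,060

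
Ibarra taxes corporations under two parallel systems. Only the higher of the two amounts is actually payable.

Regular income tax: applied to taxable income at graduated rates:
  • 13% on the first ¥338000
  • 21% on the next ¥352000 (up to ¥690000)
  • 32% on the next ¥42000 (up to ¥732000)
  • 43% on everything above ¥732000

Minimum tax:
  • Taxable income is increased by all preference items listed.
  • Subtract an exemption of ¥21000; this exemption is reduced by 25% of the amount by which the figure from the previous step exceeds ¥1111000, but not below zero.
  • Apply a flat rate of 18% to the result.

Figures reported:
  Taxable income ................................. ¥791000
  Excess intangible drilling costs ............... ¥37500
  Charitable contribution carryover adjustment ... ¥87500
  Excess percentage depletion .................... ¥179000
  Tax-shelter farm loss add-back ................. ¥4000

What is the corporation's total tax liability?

¥194040

Minimum tax:
  Adjusted income: ¥791000 + ¥37500 + ¥87500 + ¥179000 + ¥4000 = ¥1099000
  Exemption: ¥1099000 ≤ ¥1111000, so full ¥21000 applies
  Base: ¥1099000 − ¥21000 = ¥1078000
  ¥1078000 × 18% = ¥194040

Regular income tax:
  ¥338000 × 13% = ¥43940
  ¥352000 × 21% = ¥73920
  ¥42000 × 32% = ¥13440
  ¥59000 × 43% = ¥25370
  → ¥156670

¥194040 > ¥156670, so the minimum tax is the binding amount.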